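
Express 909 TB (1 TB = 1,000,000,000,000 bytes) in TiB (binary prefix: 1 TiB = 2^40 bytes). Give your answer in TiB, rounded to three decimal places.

909 TB = 909 × 10^12 bytes = 909,000,000,000,000 bytes
1 TiB = 2^40 bytes = 1,099,511,627,776 bytes
909,000,000,000,000 / 1,099,511,627,776 = 826.731 TiB

826.731 TiB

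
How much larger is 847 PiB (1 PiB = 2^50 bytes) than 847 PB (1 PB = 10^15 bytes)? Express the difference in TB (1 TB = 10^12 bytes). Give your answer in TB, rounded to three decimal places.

106,637.221 TB

847 PiB = 847 × 1,125,899,906,842,624 = 953,637,221,095,702,528 bytes
847 PB = 847 × 1,000,000,000,000,000 = 847,000,000,000,000,000 bytes
difference = 106,637,221,095,702,528 bytes
106,637,221,095,702,528 / 1,000,000,000,000 = 106,637.221 TB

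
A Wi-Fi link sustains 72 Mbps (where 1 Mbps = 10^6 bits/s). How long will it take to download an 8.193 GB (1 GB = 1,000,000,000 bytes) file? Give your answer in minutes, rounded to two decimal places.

8.193 GB = 8,193,000,000 bytes = 65,544,000,000 bits
72 Mbps = 72,000,000 bits/s
time = 65,544,000,000 / 72,000,000 = 910.333 s
910.333 s / 60 = 15.17 minutes

15.17 minutes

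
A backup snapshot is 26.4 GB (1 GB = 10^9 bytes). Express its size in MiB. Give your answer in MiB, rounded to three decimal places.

26.4 GB = 26.4 × 10^9 bytes = 26,400,000,000 bytes
1 MiB = 1,048,576 bytes
26,400,000,000 / 1,048,576 = 25,177.002 MiB

25,177.002 MiB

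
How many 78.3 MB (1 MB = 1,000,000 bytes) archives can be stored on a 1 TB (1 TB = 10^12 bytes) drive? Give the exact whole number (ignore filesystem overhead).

12,771

Capacity: 1 TB = 1,000,000,000,000 bytes
Per item: 78.3 MB = 78,300,000 bytes
⌊1,000,000,000,000 / 78,300,000⌋ = 12,771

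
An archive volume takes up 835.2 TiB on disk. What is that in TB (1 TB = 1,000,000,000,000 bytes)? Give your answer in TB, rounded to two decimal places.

835.2 TiB = 835.2 × 2^40 bytes = 918,312,111,518,515.2 bytes
1 TB = 1,000,000,000,000 bytes
918,312,111,518,515.2 / 1,000,000,000,000 = 918.31 TB

918.31 TB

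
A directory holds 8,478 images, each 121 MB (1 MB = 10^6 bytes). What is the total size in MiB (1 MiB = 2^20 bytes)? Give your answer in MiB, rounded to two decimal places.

978,315.35 MiB

Total = 8,478 × 121 MB = 1,025,838 MB
= 1,025,838 × 1,000,000 bytes = 1,025,838,000,000 bytes
1 MiB = 1,048,576 bytes
1,025,838,000,000 / 1,048,576 = 978,315.35 MiB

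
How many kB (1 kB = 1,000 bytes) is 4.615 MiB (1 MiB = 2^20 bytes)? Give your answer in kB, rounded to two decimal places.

4,839.18 kB

4.615 MiB = 4.615 × 2^20 bytes = 4,839,178.24 bytes
1 kB = 1,000 bytes
4,839,178.24 / 1,000 = 4,839.18 kB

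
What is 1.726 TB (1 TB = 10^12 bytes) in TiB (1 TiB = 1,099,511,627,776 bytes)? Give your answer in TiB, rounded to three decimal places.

1.726 TB × 1,000,000,000,000 bytes/TB = 1,726,000,000,000 bytes
1 TiB = 2^40 bytes = 1,099,511,627,776 bytes
1,726,000,000,000 / 1,099,511,627,776 = 1.570 TiB

1.570 TiB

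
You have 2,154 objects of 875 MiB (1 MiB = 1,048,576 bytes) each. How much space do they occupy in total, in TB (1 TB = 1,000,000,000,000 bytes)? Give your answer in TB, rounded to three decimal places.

Total = 2,154 × 875 MiB = 1,884,750 MiB
= 1,884,750 × 1,048,576 bytes = 1,976,303,616,000 bytes
1 TB = 1,000,000,000,000 bytes
1,976,303,616,000 / 1,000,000,000,000 = 1.976 TB

1.976 TB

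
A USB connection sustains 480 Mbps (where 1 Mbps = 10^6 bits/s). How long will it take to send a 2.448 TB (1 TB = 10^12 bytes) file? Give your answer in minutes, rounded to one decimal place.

680.0 minutes

2.448 TB = 2,448,000,000,000 bytes = 19,584,000,000,000 bits
480 Mbps = 480,000,000 bits/s
time = 19,584,000,000,000 / 480,000,000 = 40,800.00 s
40,800.00 s / 60 = 680.0 minutes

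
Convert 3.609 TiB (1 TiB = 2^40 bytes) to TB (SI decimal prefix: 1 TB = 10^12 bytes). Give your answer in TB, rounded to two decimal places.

3.97 TB

3.609 TiB = 3.609 × 2^40 bytes = 3,968,137,464,643.584 bytes
1 TB = 10^12 bytes = 1,000,000,000,000 bytes
3,968,137,464,643.584 / 1,000,000,000,000 = 3.97 TB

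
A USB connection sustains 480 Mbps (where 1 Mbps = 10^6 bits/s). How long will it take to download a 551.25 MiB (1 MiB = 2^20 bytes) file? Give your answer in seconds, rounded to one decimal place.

551.25 MiB = 578,027,520 bytes = 4,624,220,160 bits
480 Mbps = 480,000,000 bits/s
time = 4,624,220,160 / 480,000,000 = 9.6 s

9.6 seconds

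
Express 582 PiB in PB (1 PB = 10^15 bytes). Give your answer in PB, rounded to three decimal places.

655.274 PB

582 PiB = 582 × 2^50 bytes = 655,273,745,782,407,168 bytes
1 PB = 1,000,000,000,000,000 bytes
655,273,745,782,407,168 / 1,000,000,000,000,000 = 655.274 PB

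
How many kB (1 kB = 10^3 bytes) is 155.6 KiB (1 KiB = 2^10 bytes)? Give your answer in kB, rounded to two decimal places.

155.6 KiB = 155.6 × 2^10 bytes = 159,334.4 bytes
1 kB = 1,000 bytes
159,334.4 / 1,000 = 159.33 kB

159.33 kB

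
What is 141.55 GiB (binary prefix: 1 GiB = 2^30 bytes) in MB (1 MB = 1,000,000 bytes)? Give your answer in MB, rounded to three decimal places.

151,988.155 MB

141.55 GiB × 1,073,741,824 bytes/GiB = 151,988,155,187.2 bytes
1 MB = 10^6 bytes = 1,000,000 bytes
151,988,155,187.2 / 1,000,000 = 151,988.155 MB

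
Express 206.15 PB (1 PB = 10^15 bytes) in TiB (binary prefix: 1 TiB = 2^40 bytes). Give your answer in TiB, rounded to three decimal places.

187,492.333 TiB

206.15 PB × 1,000,000,000,000,000 bytes/PB = 206,150,000,000,000,000 bytes
1 TiB = 1,099,511,627,776 bytes
206,150,000,000,000,000 / 1,099,511,627,776 = 187,492.333 TiB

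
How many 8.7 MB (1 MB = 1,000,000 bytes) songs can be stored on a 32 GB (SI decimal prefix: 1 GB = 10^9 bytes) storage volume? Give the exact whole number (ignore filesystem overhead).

Capacity: 32 GB = 32,000,000,000 bytes
Per item: 8.7 MB = 8,700,000 bytes
⌊32,000,000,000 / 8,700,000⌋ = 3,678

3,678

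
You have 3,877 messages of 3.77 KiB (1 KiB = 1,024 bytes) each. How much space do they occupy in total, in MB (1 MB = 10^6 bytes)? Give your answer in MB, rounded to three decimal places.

14.967 MB

Total = 3,877 × 3.77 KiB = 14616.29 KiB
= 14616.29 × 1,024 bytes = 14,967,080.96 bytes
1 MB = 1,000,000 bytes
14,967,080.96 / 1,000,000 = 14.967 MB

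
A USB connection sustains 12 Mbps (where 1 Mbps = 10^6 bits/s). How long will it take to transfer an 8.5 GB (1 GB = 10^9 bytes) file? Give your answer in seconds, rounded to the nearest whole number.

5,667 seconds

8.5 GB = 8,500,000,000 bytes = 68,000,000,000 bits
12 Mbps = 12,000,000 bits/s
time = 68,000,000,000 / 12,000,000 = 5,667 s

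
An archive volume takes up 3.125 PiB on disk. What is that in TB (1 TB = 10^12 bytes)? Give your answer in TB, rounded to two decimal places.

3.125 PiB = 3.125 × 2^50 bytes = 3,518,437,208,883,200 bytes
1 TB = 1,000,000,000,000 bytes
3,518,437,208,883,200 / 1,000,000,000,000 = 3,518.44 TB

3,518.44 TB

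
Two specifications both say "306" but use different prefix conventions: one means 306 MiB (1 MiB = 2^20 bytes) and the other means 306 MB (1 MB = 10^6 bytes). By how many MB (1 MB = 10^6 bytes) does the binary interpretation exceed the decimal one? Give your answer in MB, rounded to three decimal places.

306 MiB = 306 × 1,048,576 = 320,864,256 bytes
306 MB = 306 × 1,000,000 = 306,000,000 bytes
difference = 14,864,256 bytes
14,864,256 / 1,000,000 = 14.864 MB

14.864 MB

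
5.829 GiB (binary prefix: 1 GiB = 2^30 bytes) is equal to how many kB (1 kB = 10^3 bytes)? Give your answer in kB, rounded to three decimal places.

6,258,841.092 kB

5.829 GiB = 5.829 × 2^30 bytes = 6,258,841,092.096 bytes
1 kB = 1,000 bytes
6,258,841,092.096 / 1,000 = 6,258,841.092 kB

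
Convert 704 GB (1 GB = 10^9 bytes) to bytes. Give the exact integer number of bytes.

704 × 1,000,000,000 = 704,000,000,000 bytes  (1 GB = 10^9 bytes)

704,000,000,000 bytes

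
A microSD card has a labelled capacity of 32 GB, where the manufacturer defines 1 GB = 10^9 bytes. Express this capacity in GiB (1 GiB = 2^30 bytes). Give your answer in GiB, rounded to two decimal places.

32 GB = 32 × 10^9 bytes = 32,000,000,000 bytes
1 GiB = 1,073,741,824 bytes
32,000,000,000 / 1,073,741,824 = 29.80 GiB

29.80 GiB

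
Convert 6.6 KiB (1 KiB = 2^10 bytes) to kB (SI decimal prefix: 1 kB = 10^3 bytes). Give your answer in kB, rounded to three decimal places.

6.758 kB

6.6 KiB × 1,024 bytes/KiB = 6,758.4 bytes
1 kB = 1,000 bytes
6,758.4 / 1,000 = 6.758 kB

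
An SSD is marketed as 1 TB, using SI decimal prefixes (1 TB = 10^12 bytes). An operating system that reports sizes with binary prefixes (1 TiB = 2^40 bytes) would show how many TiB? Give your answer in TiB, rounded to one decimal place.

1 TB = 1 × 10^12 bytes = 1,000,000,000,000 bytes
1 TiB = 1,099,511,627,776 bytes
1,000,000,000,000 / 1,099,511,627,776 = 0.9 TiB

0.9 TiB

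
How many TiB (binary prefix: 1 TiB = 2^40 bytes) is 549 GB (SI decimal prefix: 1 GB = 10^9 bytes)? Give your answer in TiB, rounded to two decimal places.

549 GB × 1,000,000,000 bytes/GB = 549,000,000,000 bytes
1 TiB = 1,099,511,627,776 bytes
549,000,000,000 / 1,099,511,627,776 = 0.50 TiB

0.50 TiB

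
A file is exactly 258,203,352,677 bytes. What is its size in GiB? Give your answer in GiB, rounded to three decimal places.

258,203,352,677 bytes given.
1 GiB = 1,073,741,824 bytes
258,203,352,677 / 1,073,741,824 = 240.471 GiB

240.471 GiB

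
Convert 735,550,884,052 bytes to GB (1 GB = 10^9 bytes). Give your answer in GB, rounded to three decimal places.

735,550,884,052 bytes given.
1 GB = 10^9 bytes = 1,000,000,000 bytes
735,550,884,052 / 1,000,000,000 = 735.551 GB

735.551 GB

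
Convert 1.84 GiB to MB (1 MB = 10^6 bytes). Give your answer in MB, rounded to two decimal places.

1,975.68 MB

1.84 GiB × 1,073,741,824 bytes/GiB = 1,975,684,956.16 bytes
1 MB = 10^6 bytes = 1,000,000 bytes
1,975,684,956.16 / 1,000,000 = 1,975.68 MB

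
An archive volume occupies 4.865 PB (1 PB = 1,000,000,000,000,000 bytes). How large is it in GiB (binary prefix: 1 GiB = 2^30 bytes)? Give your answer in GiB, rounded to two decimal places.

4.865 PB = 4.865 × 10^15 bytes = 4,865,000,000,000,000 bytes
1 GiB = 1,073,741,824 bytes
4,865,000,000,000,000 / 1,073,741,824 = 4,530,884.33 GiB

4,530,884.33 GiB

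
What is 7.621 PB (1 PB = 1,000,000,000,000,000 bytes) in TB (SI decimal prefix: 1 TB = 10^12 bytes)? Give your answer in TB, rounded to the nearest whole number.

7,621 TB

7.621 PB × 1,000,000,000,000,000 bytes/PB = 7,621,000,000,000,000 bytes
1 TB = 1,000,000,000,000 bytes
7,621,000,000,000,000 / 1,000,000,000,000 = 7,621 TB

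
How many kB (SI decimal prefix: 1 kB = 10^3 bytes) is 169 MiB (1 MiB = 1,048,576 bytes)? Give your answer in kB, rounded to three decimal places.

177,209.344 kB

169 MiB = 169 × 2^20 bytes = 177,209,344 bytes
1 kB = 10^3 bytes = 1,000 bytes
177,209,344 / 1,000 = 177,209.344 kB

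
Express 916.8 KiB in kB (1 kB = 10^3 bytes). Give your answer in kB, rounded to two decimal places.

938.80 kB

916.8 KiB = 916.8 × 2^10 bytes = 938,803.2 bytes
1 kB = 10^3 bytes = 1,000 bytes
938,803.2 / 1,000 = 938.80 kB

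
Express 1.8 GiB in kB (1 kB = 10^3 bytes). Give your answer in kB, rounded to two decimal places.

1,932,735.28 kB

1.8 GiB = 1.8 × 2^30 bytes = 1,932,735,283.2 bytes
1 kB = 1,000 bytes
1,932,735,283.2 / 1,000 = 1,932,735.28 kB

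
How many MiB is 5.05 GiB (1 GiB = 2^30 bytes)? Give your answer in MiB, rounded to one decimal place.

5,171.2 MiB

5.05 GiB × 1,073,741,824 bytes/GiB = 5,422,396,211.2 bytes
1 MiB = 1,048,576 bytes
5,422,396,211.2 / 1,048,576 = 5,171.2 MiB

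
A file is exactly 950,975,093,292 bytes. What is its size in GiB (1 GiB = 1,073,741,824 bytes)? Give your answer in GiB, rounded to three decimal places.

950,975,093,292 bytes given.
1 GiB = 1,073,741,824 bytes
950,975,093,292 / 1,073,741,824 = 885.665 GiB

885.665 GiB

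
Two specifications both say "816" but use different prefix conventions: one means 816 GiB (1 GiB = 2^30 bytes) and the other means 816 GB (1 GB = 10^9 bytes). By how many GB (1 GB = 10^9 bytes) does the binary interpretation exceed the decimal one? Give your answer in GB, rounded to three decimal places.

816 GiB = 816 × 1,073,741,824 = 876,173,328,384 bytes
816 GB = 816 × 1,000,000,000 = 816,000,000,000 bytes
difference = 60,173,328,384 bytes
60,173,328,384 / 1,000,000,000 = 60.173 GB

60.173 GB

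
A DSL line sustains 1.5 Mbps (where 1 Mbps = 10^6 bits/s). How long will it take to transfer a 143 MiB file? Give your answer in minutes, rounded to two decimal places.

13.33 minutes

143 MiB = 149,946,368 bytes = 1,199,570,944 bits
1.5 Mbps = 1,500,000 bits/s
time = 1,199,570,944 / 1,500,000 = 799.714 s
799.714 s / 60 = 13.33 minutes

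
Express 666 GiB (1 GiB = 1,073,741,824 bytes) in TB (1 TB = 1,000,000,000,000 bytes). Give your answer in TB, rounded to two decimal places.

0.72 TB

666 GiB = 666 × 2^30 bytes = 715,112,054,784 bytes
1 TB = 10^12 bytes = 1,000,000,000,000 bytes
715,112,054,784 / 1,000,000,000,000 = 0.72 TB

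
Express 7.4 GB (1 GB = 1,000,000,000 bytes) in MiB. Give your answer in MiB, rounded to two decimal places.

7.4 GB × 1,000,000,000 bytes/GB = 7,400,000,000 bytes
1 MiB = 1,048,576 bytes
7,400,000,000 / 1,048,576 = 7,057.19 MiB

7,057.19 MiB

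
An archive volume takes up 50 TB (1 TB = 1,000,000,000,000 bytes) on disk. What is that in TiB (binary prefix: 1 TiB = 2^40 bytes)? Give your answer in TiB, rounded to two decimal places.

50 TB = 50 × 10^12 bytes = 50,000,000,000,000 bytes
1 TiB = 2^40 bytes = 1,099,511,627,776 bytes
50,000,000,000,000 / 1,099,511,627,776 = 45.47 TiB

45.47 TiB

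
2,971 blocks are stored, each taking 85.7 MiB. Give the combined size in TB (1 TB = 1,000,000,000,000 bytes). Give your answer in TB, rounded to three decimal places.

0.267 TB

Total = 2,971 × 85.7 MiB = 254614.7 MiB
= 254614.7 × 1,048,576 bytes = 266,982,863,667.2 bytes
1 TB = 1,000,000,000,000 bytes
266,982,863,667.2 / 1,000,000,000,000 = 0.267 TB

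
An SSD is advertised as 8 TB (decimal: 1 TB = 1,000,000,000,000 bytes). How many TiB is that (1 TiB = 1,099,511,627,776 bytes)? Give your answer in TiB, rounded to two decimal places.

8 TB × 1,000,000,000,000 bytes/TB = 8,000,000,000,000 bytes
1 TiB = 1,099,511,627,776 bytes
8,000,000,000,000 / 1,099,511,627,776 = 7.28 TiB

7.28 TiB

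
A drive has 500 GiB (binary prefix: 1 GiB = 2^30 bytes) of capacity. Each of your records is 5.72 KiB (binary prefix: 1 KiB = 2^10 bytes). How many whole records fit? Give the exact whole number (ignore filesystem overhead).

Capacity: 500 GiB = 536,870,912,000 bytes
Per item: 5.72 KiB = 5,857.28 bytes
⌊536,870,912,000 / 5,857.28⌋ = 91,658,741

91,658,741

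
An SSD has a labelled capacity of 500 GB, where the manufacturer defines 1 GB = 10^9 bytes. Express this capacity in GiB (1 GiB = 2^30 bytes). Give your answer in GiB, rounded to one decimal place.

465.7 GiB

500 GB = 500 × 10^9 bytes = 500,000,000,000 bytes
1 GiB = 2^30 bytes = 1,073,741,824 bytes
500,000,000,000 / 1,073,741,824 = 465.7 GiB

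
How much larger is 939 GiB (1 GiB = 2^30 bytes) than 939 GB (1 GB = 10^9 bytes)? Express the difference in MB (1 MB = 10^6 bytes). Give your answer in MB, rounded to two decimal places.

69,243.57 MB

939 GiB = 939 × 1,073,741,824 = 1,008,243,572,736 bytes
939 GB = 939 × 1,000,000,000 = 939,000,000,000 bytes
difference = 69,243,572,736 bytes
69,243,572,736 / 1,000,000 = 69,243.57 MB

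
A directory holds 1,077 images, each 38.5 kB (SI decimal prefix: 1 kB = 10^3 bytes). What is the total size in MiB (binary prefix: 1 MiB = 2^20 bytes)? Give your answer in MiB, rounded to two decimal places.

Total = 1,077 × 38.5 kB = 41464.5 kB
= 41464.5 × 1,000 bytes = 41,464,500 bytes
1 MiB = 1,048,576 bytes
41,464,500 / 1,048,576 = 39.54 MiB

39.54 MiB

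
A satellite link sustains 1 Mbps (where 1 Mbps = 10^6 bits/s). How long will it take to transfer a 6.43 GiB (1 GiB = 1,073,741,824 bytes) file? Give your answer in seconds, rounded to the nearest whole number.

6.43 GiB = 6,904,159,928.32 bytes = 55,233,279,426.56 bits
1 Mbps = 1,000,000 bits/s
time = 55,233,279,426.56 / 1,000,000 = 55,233 s

55,233 seconds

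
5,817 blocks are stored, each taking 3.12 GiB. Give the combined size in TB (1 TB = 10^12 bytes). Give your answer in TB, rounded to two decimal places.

Total = 5,817 × 3.12 GiB = 18149.04 GiB
= 18149.04 × 1,073,741,824 bytes = 19,487,383,313,448.96 bytes
1 TB = 1,000,000,000,000 bytes
19,487,383,313,448.96 / 1,000,000,000,000 = 19.49 TB

19.49 TB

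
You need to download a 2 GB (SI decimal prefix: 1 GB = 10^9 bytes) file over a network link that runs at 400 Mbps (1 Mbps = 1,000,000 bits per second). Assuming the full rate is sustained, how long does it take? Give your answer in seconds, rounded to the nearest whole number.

2 GB = 2,000,000,000 bytes = 16,000,000,000 bits
400 Mbps = 400,000,000 bits/s
time = 16,000,000,000 / 400,000,000 = 40 s

40 seconds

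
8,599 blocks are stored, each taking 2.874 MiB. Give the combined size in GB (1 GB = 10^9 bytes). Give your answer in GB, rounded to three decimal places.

25.914 GB

Total = 8,599 × 2.874 MiB = 24713.526 MiB
= 24713.526 × 1,048,576 bytes = 25,914,010,238.976 bytes
1 GB = 1,000,000,000 bytes
25,914,010,238.976 / 1,000,000,000 = 25.914 GB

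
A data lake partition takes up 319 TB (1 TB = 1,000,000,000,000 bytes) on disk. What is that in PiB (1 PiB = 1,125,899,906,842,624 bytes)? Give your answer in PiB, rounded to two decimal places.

319 TB = 319 × 10^12 bytes = 319,000,000,000,000 bytes
1 PiB = 1,125,899,906,842,624 bytes
319,000,000,000,000 / 1,125,899,906,842,624 = 0.28 PiB

0.28 PiB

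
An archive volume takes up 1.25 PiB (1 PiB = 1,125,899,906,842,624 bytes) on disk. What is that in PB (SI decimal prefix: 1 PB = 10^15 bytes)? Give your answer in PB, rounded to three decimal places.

1.25 PiB × 1,125,899,906,842,624 bytes/PiB = 1,407,374,883,553,280 bytes
1 PB = 10^15 bytes = 1,000,000,000,000,000 bytes
1,407,374,883,553,280 / 1,000,000,000,000,000 = 1.407 PB

1.407 PB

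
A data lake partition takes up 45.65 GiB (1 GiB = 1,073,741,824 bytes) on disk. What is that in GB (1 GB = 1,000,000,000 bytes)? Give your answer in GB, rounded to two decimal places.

45.65 GiB × 1,073,741,824 bytes/GiB = 49,016,314,265.6 bytes
1 GB = 1,000,000,000 bytes
49,016,314,265.6 / 1,000,000,000 = 49.02 GB

49.02 GB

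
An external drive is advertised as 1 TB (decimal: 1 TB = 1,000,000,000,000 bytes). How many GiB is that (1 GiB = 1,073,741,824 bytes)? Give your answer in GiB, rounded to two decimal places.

931.32 GiB

1 TB = 1 × 10^12 bytes = 1,000,000,000,000 bytes
1 GiB = 2^30 bytes = 1,073,741,824 bytes
1,000,000,000,000 / 1,073,741,824 = 931.32 GiB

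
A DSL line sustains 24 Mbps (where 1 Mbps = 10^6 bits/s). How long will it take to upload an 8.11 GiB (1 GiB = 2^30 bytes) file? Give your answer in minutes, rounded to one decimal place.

48.4 minutes

8.11 GiB = 8,708,046,192.64 bytes = 69,664,369,541.12 bits
24 Mbps = 24,000,000 bits/s
time = 69,664,369,541.12 / 24,000,000 = 2,902.68 s
2,902.68 s / 60 = 48.4 minutes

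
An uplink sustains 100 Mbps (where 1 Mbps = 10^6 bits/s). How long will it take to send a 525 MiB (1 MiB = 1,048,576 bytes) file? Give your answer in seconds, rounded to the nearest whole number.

44 seconds

525 MiB = 550,502,400 bytes = 4,404,019,200 bits
100 Mbps = 100,000,000 bits/s
time = 4,404,019,200 / 100,000,000 = 44 s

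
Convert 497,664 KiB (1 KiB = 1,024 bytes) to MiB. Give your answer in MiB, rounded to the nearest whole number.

486 MiB

497,664 KiB × 1,024 bytes/KiB = 509,607,936 bytes
1 MiB = 2^20 bytes = 1,048,576 bytes
509,607,936 / 1,048,576 = 486 MiB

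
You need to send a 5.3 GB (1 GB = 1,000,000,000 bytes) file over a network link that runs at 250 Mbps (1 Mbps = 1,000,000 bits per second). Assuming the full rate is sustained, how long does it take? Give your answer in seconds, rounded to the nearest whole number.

170 seconds

5.3 GB = 5,300,000,000 bytes = 42,400,000,000 bits
250 Mbps = 250,000,000 bits/s
time = 42,400,000,000 / 250,000,000 = 170 s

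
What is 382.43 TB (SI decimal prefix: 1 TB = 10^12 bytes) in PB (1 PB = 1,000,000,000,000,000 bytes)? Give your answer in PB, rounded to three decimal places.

0.382 PB

382.43 TB = 382.43 × 10^12 bytes = 382,430,000,000,000 bytes
1 PB = 1,000,000,000,000,000 bytes
382,430,000,000,000 / 1,000,000,000,000,000 = 0.382 PB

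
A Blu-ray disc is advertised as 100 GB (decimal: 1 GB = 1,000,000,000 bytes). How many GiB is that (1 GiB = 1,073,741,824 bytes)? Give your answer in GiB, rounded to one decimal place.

100 GB × 1,000,000,000 bytes/GB = 100,000,000,000 bytes
1 GiB = 2^30 bytes = 1,073,741,824 bytes
100,000,000,000 / 1,073,741,824 = 93.1 GiB

93.1 GiB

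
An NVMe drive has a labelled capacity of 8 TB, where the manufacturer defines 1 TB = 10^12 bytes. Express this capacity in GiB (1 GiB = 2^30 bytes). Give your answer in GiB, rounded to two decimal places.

7,450.58 GiB

8 TB = 8 × 10^12 bytes = 8,000,000,000,000 bytes
1 GiB = 2^30 bytes = 1,073,741,824 bytes
8,000,000,000,000 / 1,073,741,824 = 7,450.58 GiB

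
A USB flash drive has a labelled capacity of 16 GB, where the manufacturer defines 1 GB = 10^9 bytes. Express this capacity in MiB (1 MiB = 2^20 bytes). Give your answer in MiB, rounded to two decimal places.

16 GB = 16 × 10^9 bytes = 16,000,000,000 bytes
1 MiB = 2^20 bytes = 1,048,576 bytes
16,000,000,000 / 1,048,576 = 15,258.79 MiB

15,258.79 MiB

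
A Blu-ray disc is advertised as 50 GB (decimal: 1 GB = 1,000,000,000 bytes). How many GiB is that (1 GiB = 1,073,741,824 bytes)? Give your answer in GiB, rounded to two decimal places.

46.57 GiB

50 GB = 50 × 10^9 bytes = 50,000,000,000 bytes
1 GiB = 2^30 bytes = 1,073,741,824 bytes
50,000,000,000 / 1,073,741,824 = 46.57 GiB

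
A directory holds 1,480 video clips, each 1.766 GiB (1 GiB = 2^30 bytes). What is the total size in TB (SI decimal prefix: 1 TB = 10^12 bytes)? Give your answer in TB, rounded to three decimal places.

Total = 1,480 × 1.766 GiB = 2613.68 GiB
= 2613.68 × 1,073,741,824 bytes = 2,806,417,530,552.32 bytes
1 TB = 1,000,000,000,000 bytes
2,806,417,530,552.32 / 1,000,000,000,000 = 2.806 TB

2.806 TB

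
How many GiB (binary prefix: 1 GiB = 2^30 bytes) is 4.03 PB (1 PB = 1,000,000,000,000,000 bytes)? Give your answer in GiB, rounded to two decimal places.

4.03 PB = 4.03 × 10^15 bytes = 4,030,000,000,000,000 bytes
1 GiB = 2^30 bytes = 1,073,741,824 bytes
4,030,000,000,000,000 / 1,073,741,824 = 3,753,229.98 GiB

3,753,229.98 GiB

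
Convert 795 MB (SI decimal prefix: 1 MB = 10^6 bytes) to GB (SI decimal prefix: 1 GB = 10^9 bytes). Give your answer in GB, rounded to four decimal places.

795 MB = 795 × 10^6 bytes = 795,000,000 bytes
1 GB = 1,000,000,000 bytes
795,000,000 / 1,000,000,000 = 0.7950 GB

0.7950 GB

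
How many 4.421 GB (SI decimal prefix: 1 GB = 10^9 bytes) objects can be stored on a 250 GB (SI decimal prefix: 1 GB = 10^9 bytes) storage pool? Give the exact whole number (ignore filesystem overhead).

56

Capacity: 250 GB = 250,000,000,000 bytes
Per item: 4.421 GB = 4,421,000,000 bytes
⌊250,000,000,000 / 4,421,000,000⌋ = 56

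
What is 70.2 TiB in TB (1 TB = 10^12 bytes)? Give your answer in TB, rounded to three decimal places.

70.2 TiB × 1,099,511,627,776 bytes/TiB = 77,185,716,269,875.2 bytes
1 TB = 1,000,000,000,000 bytes
77,185,716,269,875.2 / 1,000,000,000,000 = 77.186 TB

77.186 TB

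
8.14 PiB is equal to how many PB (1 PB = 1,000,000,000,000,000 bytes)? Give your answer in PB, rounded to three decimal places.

8.14 PiB = 8.14 × 2^50 bytes = 9,164,825,241,698,959.36 bytes
1 PB = 1,000,000,000,000,000 bytes
9,164,825,241,698,959.36 / 1,000,000,000,000,000 = 9.165 PB

9.165 PB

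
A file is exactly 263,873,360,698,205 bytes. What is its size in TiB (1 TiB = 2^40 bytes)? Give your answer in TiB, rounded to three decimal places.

239.991 TiB

263,873,360,698,205 bytes given.
1 TiB = 2^40 bytes = 1,099,511,627,776 bytes
263,873,360,698,205 / 1,099,511,627,776 = 239.991 TiB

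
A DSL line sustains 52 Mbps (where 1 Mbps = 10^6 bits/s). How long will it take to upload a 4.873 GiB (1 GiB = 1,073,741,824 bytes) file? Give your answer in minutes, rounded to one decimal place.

13.4 minutes

4.873 GiB = 5,232,343,908.352 bytes = 41,858,751,266.816 bits
52 Mbps = 52,000,000 bits/s
time = 41,858,751,266.816 / 52,000,000 = 804.98 s
804.98 s / 60 = 13.4 minutes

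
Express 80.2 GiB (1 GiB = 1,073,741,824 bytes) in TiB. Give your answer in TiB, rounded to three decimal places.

80.2 GiB = 80.2 × 2^30 bytes = 86,114,094,284.8 bytes
1 TiB = 1,099,511,627,776 bytes
86,114,094,284.8 / 1,099,511,627,776 = 0.078 TiB

0.078 TiB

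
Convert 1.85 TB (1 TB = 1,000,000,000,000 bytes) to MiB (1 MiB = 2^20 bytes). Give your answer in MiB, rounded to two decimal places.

1,764,297.49 MiB

1.85 TB × 1,000,000,000,000 bytes/TB = 1,850,000,000,000 bytes
1 MiB = 1,048,576 bytes
1,850,000,000,000 / 1,048,576 = 1,764,297.49 MiB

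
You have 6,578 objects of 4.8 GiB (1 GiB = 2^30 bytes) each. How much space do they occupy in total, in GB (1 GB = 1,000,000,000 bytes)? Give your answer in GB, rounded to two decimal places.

Total = 6,578 × 4.8 GiB = 31574.4 GiB
= 31574.4 × 1,073,741,824 bytes = 33,902,753,847,705.6 bytes
1 GB = 1,000,000,000 bytes
33,902,753,847,705.6 / 1,000,000,000 = 33,902.75 GB

33,902.75 GB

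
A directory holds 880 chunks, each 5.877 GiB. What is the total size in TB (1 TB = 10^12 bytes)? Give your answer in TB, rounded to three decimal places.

5.553 TB

Total = 880 × 5.877 GiB = 5171.76 GiB
= 5171.76 × 1,073,741,824 bytes = 5,553,135,015,690.24 bytes
1 TB = 1,000,000,000,000 bytes
5,553,135,015,690.24 / 1,000,000,000,000 = 5.553 TB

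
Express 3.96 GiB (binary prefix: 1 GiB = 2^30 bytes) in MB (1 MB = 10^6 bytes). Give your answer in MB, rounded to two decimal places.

4,252.02 MB

3.96 GiB = 3.96 × 2^30 bytes = 4,252,017,623.04 bytes
1 MB = 1,000,000 bytes
4,252,017,623.04 / 1,000,000 = 4,252.02 MB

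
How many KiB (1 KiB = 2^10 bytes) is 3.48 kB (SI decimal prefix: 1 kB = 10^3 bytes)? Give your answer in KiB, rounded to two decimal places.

3.48 kB × 1,000 bytes/kB = 3,480 bytes
1 KiB = 2^10 bytes = 1,024 bytes
3,480 / 1,024 = 3.40 KiB

3.40 KiB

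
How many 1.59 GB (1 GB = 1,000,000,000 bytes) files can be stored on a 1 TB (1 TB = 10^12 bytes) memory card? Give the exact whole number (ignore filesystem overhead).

Capacity: 1 TB = 1,000,000,000,000 bytes
Per item: 1.59 GB = 1,590,000,000 bytes
⌊1,000,000,000,000 / 1,590,000,000⌋ = 628

628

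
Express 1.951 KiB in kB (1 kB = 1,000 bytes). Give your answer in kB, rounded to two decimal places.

2.00 kB

1.951 KiB = 1.951 × 2^10 bytes = 1,997.824 bytes
1 kB = 1,000 bytes
1,997.824 / 1,000 = 2.00 kB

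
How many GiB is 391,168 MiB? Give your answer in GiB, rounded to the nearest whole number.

382 GiB

391,168 MiB = 391,168 × 2^20 bytes = 410,169,376,768 bytes
1 GiB = 1,073,741,824 bytes
410,169,376,768 / 1,073,741,824 = 382 GiB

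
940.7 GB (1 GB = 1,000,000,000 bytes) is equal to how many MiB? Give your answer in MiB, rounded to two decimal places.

940.7 GB = 940.7 × 10^9 bytes = 940,700,000,000 bytes
1 MiB = 1,048,576 bytes
940,700,000,000 / 1,048,576 = 897,121.43 MiB

897,121.43 MiB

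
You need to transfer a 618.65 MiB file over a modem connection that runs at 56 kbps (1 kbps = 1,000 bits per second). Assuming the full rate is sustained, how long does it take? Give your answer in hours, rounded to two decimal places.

25.74 hours

618.65 MiB = 648,701,542.4 bytes = 5,189,612,339.2 bits
56 kbps = 56,000 bits/s
time = 5,189,612,339.2 / 56,000 = 92,671.6489 s
92,671.6489 s / 3600 = 25.74 hours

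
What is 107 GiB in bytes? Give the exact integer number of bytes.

114,890,375,168 bytes

107 × 1,073,741,824 = 114,890,375,168 bytes  (1 GiB = 2^30 bytes)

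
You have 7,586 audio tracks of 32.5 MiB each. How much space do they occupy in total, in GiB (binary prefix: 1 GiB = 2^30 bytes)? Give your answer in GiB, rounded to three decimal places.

Total = 7,586 × 32.5 MiB = 246,545 MiB
= 246,545 × 1,048,576 bytes = 258,521,169,920 bytes
1 GiB = 1,073,741,824 bytes
258,521,169,920 / 1,073,741,824 = 240.767 GiB

240.767 GiB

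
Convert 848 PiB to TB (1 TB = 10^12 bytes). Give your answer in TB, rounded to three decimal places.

954,763.121 TB

848 PiB = 848 × 2^50 bytes = 954,763,121,002,545,152 bytes
1 TB = 10^12 bytes = 1,000,000,000,000 bytes
954,763,121,002,545,152 / 1,000,000,000,000 = 954,763.121 TB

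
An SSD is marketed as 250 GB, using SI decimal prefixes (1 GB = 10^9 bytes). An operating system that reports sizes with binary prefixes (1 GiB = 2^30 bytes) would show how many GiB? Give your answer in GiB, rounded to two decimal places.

250 GB × 1,000,000,000 bytes/GB = 250,000,000,000 bytes
1 GiB = 2^30 bytes = 1,073,741,824 bytes
250,000,000,000 / 1,073,741,824 = 232.83 GiB

232.83 GiB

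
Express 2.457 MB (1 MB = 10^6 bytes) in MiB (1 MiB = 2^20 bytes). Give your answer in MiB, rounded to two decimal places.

2.34 MiB

2.457 MB = 2.457 × 10^6 bytes = 2,457,000 bytes
1 MiB = 2^20 bytes = 1,048,576 bytes
2,457,000 / 1,048,576 = 2.34 MiB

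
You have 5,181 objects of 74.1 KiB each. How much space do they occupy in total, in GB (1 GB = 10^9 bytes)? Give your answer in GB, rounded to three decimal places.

Total = 5,181 × 74.1 KiB = 383912.1 KiB
= 383912.1 × 1,024 bytes = 393,125,990.4 bytes
1 GB = 1,000,000,000 bytes
393,125,990.4 / 1,000,000,000 = 0.393 GB

0.393 GB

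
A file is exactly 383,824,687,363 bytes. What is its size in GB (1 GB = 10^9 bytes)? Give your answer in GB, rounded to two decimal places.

383,824,687,363 bytes given.
1 GB = 10^9 bytes = 1,000,000,000 bytes
383,824,687,363 / 1,000,000,000 = 383.82 GB

383.82 GB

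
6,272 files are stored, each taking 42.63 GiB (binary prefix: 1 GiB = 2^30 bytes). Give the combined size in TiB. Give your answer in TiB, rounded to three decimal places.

Total = 6,272 × 42.63 GiB = 267375.36 GiB
= 267375.36 × 1,073,741,824 bytes = 287,092,106,739,056.64 bytes
1 TiB = 1,099,511,627,776 bytes
287,092,106,739,056.64 / 1,099,511,627,776 = 261.109 TiB

261.109 TiB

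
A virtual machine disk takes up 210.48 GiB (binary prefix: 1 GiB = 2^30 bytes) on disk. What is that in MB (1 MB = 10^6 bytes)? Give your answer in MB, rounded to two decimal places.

226,001.18 MB

210.48 GiB × 1,073,741,824 bytes/GiB = 226,001,179,115.52 bytes
1 MB = 10^6 bytes = 1,000,000 bytes
226,001,179,115.52 / 1,000,000 = 226,001.18 MB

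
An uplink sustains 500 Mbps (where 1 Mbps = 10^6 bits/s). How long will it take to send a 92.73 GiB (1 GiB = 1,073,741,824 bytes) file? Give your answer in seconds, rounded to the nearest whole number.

92.73 GiB = 99,568,079,339.52 bytes = 796,544,634,716.16 bits
500 Mbps = 500,000,000 bits/s
time = 796,544,634,716.16 / 500,000,000 = 1,593 s

1,593 seconds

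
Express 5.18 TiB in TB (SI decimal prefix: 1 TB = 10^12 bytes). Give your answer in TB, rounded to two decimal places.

5.70 TB

5.18 TiB × 1,099,511,627,776 bytes/TiB = 5,695,470,231,879.68 bytes
1 TB = 10^12 bytes = 1,000,000,000,000 bytes
5,695,470,231,879.68 / 1,000,000,000,000 = 5.70 TB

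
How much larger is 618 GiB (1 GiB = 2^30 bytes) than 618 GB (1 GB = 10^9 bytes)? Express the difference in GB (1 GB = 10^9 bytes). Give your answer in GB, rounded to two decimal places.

618 GiB = 618 × 1,073,741,824 = 663,572,447,232 bytes
618 GB = 618 × 1,000,000,000 = 618,000,000,000 bytes
difference = 45,572,447,232 bytes
45,572,447,232 / 1,000,000,000 = 45.57 GB

45.57 GB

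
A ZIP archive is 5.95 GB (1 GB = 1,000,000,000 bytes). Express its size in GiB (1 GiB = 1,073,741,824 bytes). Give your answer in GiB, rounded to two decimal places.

5.54 GiB

5.95 GB × 1,000,000,000 bytes/GB = 5,950,000,000 bytes
1 GiB = 1,073,741,824 bytes
5,950,000,000 / 1,073,741,824 = 5.54 GiB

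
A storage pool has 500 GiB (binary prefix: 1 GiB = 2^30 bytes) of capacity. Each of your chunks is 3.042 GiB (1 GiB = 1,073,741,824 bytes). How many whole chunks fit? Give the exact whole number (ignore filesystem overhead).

164

Capacity: 500 GiB = 536,870,912,000 bytes
Per item: 3.042 GiB = 3,266,322,628.608 bytes
⌊536,870,912,000 / 3,266,322,628.608⌋ = 164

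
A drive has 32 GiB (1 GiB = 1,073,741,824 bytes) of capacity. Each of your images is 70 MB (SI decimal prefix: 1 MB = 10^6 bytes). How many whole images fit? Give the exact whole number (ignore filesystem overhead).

Capacity: 32 GiB = 34,359,738,368 bytes
Per item: 70 MB = 70,000,000 bytes
⌊34,359,738,368 / 70,000,000⌋ = 490

490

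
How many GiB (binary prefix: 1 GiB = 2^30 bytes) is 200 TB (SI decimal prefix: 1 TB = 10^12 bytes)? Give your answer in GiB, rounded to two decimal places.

186,264.51 GiB

200 TB × 1,000,000,000,000 bytes/TB = 200,000,000,000,000 bytes
1 GiB = 2^30 bytes = 1,073,741,824 bytes
200,000,000,000,000 / 1,073,741,824 = 186,264.51 GiB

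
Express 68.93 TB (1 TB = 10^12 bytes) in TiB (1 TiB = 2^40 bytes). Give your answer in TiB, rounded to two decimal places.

62.69 TiB

68.93 TB = 68.93 × 10^12 bytes = 68,930,000,000,000 bytes
1 TiB = 1,099,511,627,776 bytes
68,930,000,000,000 / 1,099,511,627,776 = 62.69 TiB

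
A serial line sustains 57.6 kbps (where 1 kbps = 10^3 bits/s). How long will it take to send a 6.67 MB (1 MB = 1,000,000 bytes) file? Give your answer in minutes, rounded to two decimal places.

15.44 minutes

6.67 MB = 6,670,000 bytes = 53,360,000 bits
57.6 kbps = 57,600 bits/s
time = 53,360,000 / 57,600 = 926.389 s
926.389 s / 60 = 15.44 minutes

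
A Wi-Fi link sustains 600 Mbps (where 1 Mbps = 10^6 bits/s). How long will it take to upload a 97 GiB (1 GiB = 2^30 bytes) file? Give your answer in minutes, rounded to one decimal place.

97 GiB = 104,152,956,928 bytes = 833,223,655,424 bits
600 Mbps = 600,000,000 bits/s
time = 833,223,655,424 / 600,000,000 = 1,388.71 s
1,388.71 s / 60 = 23.1 minutes

23.1 minutes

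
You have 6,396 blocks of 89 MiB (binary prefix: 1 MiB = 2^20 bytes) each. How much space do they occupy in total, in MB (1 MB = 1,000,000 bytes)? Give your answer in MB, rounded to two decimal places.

596,895.60 MB

Total = 6,396 × 89 MiB = 569,244 MiB
= 569,244 × 1,048,576 bytes = 596,895,596,544 bytes
1 MB = 1,000,000 bytes
596,895,596,544 / 1,000,000 = 596,895.60 MB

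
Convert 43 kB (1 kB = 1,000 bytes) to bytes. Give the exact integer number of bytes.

43 × 1,000 = 43,000 bytes  (1 kB = 10^3 bytes)

43,000 bytes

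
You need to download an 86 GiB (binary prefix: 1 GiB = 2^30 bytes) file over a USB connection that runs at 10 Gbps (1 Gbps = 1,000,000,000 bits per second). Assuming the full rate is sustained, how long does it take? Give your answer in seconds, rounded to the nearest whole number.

86 GiB = 92,341,796,864 bytes = 738,734,374,912 bits
10 Gbps = 10,000,000,000 bits/s
time = 738,734,374,912 / 10,000,000,000 = 74 s

74 seconds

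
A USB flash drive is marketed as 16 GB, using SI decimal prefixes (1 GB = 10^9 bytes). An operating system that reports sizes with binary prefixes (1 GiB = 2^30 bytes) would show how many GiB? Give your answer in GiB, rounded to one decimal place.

14.9 GiB

16 GB = 16 × 10^9 bytes = 16,000,000,000 bytes
1 GiB = 2^30 bytes = 1,073,741,824 bytes
16,000,000,000 / 1,073,741,824 = 14.9 GiB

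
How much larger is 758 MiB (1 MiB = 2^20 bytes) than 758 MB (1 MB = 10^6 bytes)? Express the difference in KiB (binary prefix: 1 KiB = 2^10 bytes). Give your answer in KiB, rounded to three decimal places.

35,957.625 KiB

758 MiB = 758 × 1,048,576 = 794,820,608 bytes
758 MB = 758 × 1,000,000 = 758,000,000 bytes
difference = 36,820,608 bytes
36,820,608 / 1,024 = 35,957.625 KiB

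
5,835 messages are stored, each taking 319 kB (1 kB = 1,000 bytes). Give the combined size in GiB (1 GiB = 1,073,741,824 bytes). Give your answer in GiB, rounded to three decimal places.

Total = 5,835 × 319 kB = 1,861,365 kB
= 1,861,365 × 1,000 bytes = 1,861,365,000 bytes
1 GiB = 1,073,741,824 bytes
1,861,365,000 / 1,073,741,824 = 1.734 GiB

1.734 GiB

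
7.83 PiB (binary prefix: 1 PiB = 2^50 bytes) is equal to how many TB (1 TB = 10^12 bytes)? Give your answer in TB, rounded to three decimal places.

8,815.796 TB

7.83 PiB × 1,125,899,906,842,624 bytes/PiB = 8,815,796,270,577,745.92 bytes
1 TB = 1,000,000,000,000 bytes
8,815,796,270,577,745.92 / 1,000,000,000,000 = 8,815.796 TB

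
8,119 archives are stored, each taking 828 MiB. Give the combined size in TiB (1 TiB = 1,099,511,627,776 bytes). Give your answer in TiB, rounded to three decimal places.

6.411 TiB

Total = 8,119 × 828 MiB = 6,722,532 MiB
= 6,722,532 × 1,048,576 bytes = 7,049,085,714,432 bytes
1 TiB = 1,099,511,627,776 bytes
7,049,085,714,432 / 1,099,511,627,776 = 6.411 TiB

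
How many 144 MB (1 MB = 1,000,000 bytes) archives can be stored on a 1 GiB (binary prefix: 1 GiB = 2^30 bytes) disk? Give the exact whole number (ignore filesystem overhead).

Capacity: 1 GiB = 1,073,741,824 bytes
Per item: 144 MB = 144,000,000 bytes
⌊1,073,741,824 / 144,000,000⌋ = 7

7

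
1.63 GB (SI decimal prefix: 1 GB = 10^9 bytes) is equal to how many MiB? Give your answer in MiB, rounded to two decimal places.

1,554.49 MiB

1.63 GB = 1.63 × 10^9 bytes = 1,630,000,000 bytes
1 MiB = 1,048,576 bytes
1,630,000,000 / 1,048,576 = 1,554.49 MiB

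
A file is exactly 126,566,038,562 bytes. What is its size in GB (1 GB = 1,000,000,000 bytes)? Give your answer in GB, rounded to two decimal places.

126.57 GB

126,566,038,562 bytes given.
1 GB = 10^9 bytes = 1,000,000,000 bytes
126,566,038,562 / 1,000,000,000 = 126.57 GB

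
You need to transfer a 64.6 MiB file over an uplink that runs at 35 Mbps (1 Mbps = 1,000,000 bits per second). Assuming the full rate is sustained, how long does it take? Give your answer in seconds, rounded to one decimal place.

15.5 seconds

64.6 MiB = 67,738,009.6 bytes = 541,904,076.8 bits
35 Mbps = 35,000,000 bits/s
time = 541,904,076.8 / 35,000,000 = 15.5 s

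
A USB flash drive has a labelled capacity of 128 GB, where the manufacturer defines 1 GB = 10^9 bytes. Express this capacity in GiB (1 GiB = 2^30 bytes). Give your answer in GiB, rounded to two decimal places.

119.21 GiB

128 GB × 1,000,000,000 bytes/GB = 128,000,000,000 bytes
1 GiB = 2^30 bytes = 1,073,741,824 bytes
128,000,000,000 / 1,073,741,824 = 119.21 GiB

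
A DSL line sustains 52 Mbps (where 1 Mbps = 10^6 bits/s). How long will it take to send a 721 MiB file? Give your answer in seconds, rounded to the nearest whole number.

116 seconds

721 MiB = 756,023,296 bytes = 6,048,186,368 bits
52 Mbps = 52,000,000 bits/s
time = 6,048,186,368 / 52,000,000 = 116 s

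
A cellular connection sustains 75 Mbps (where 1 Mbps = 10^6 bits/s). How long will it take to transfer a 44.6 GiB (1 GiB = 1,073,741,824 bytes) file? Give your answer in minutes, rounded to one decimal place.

44.6 GiB = 47,888,885,350.4 bytes = 383,111,082,803.2 bits
75 Mbps = 75,000,000 bits/s
time = 383,111,082,803.2 / 75,000,000 = 5,108.15 s
5,108.15 s / 60 = 85.1 minutes

85.1 minutes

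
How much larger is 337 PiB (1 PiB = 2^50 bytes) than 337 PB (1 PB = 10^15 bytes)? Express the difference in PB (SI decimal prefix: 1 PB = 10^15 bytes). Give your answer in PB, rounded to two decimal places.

42.43 PB

337 PiB = 337 × 1,125,899,906,842,624 = 379,428,268,605,964,288 bytes
337 PB = 337 × 1,000,000,000,000,000 = 337,000,000,000,000,000 bytes
difference = 42,428,268,605,964,288 bytes
42,428,268,605,964,288 / 1,000,000,000,000,000 = 42.43 PB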